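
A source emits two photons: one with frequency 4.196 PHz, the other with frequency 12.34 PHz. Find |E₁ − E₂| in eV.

Using E = hf: E₁ = 2.7803 × 10^-18 J, E₂ = 8.1766 × 10^-18 J.
|ΔE| = |2.7803 × 10^-18 − 8.1766 × 10^-18| = 5.40 × 10^-18 J = 33.7 eV.

33.7 eV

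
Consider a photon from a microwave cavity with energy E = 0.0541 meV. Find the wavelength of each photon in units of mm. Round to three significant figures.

(h = 6.62607015 × 10^-34 J·s, c = 2.99792458 × 10^8 m/s, 1 eV = 1.602176634 × 10^-19 J.)
Convert to SI: E = 0.0541 meV = 8.6678 × 10^-24 J.
The photon relation is λ = hc/E, giving λ = 0.02292 m.
Converting to mm: λ = 22.92 mm ≈ 22.9 mm.

22.9 mm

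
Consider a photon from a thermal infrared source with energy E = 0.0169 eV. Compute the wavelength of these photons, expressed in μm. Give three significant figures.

Take h = 6.62607015e-34 J·s, c = 2.99792458e8 m/s, 1 eV = 1.602176634e-19 J.
First convert: E = 0.0169 eV = 2.7077e-21 J.
Apply λ = hc/E: λ = 7.336e-5 m.
Converting to μm: λ = 73.36 μm ≈ 73.4 μm.

73.4 μm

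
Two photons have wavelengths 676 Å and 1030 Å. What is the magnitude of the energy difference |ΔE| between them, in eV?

6.30 eV

Using E = hc/λ: E₁ = 2.939 × 10^-18 J, E₂ = 1.929 × 10^-18 J.
|ΔE| = |2.939 × 10^-18 − 1.929 × 10^-18| = 1.01 × 10^-18 J = 6.30 eV.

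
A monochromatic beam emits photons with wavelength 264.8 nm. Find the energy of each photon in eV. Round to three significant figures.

4.68 eV

Take h = 6.62607015e-34 J·s, c = 2.99792458e8 m/s, 1 eV = 1.602176634e-19 J.
Convert to SI: λ = 264.8 nm = 2.648e-7 m.
Since E = hc/λ for a photon, E = 7.502e-19 J.
Converting to eV: E = 4.682 eV ≈ 4.68 eV.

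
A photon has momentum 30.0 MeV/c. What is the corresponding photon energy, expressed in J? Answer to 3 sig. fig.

4.81 × 10^-12 J

Use c = 2.99792458 × 10^8 m/s, 1 eV = 1.602176634 × 10^-19 J.
First convert: p = 30.0 MeV/c = 1.6033 × 10^-20 kg·m/s.
For a photon E = pc, so E = 4.807 × 10^-12 J.
So E ≈ 4.81 × 10^-12 J.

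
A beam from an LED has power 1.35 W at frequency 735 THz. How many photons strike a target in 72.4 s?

Total energy: E_total = P·t = 1.35 × 72.4 = 97.74 J.
Per-photon energy: E = 4.870e-19 J.
N = E_total / E_photon = 2.01e20.

2.01e20 photons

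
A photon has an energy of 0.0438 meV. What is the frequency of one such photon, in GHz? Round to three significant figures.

10.6 GHz

Take h = 6.62607015e-34 J·s, 1 eV = 1.602176634e-19 J.
First convert: E = 0.0438 meV = 7.0175e-24 J.
Apply f = E/h: f = 1.059e10 Hz.
Converting to GHz: f = 10.59 GHz ≈ 10.6 GHz.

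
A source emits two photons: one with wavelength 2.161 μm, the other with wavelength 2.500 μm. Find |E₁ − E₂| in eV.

0.0778 eV

Using E = hc/λ: E₁ = 9.1923 × 10^-20 J, E₂ = 7.9458 × 10^-20 J.
|ΔE| = |9.1923 × 10^-20 − 7.9458 × 10^-20| = 1.25 × 10^-20 J = 0.0778 eV.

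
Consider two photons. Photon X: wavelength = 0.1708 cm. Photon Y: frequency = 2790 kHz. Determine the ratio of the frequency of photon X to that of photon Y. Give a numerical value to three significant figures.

6.29 × 10^4

f_X = 1.755 × 10^11 Hz (from wavelength = 0.1708 cm, via f = c/λ).
f_Y = 2.790 × 10^6 Hz (from frequency = 2790 kHz, via f given directly).
Ratio = 1.755 × 10^11 / 2.790 × 10^6 = 6.29 × 10^4.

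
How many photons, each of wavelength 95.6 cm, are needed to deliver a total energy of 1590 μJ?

7.65e21 photons

Per-photon energy: E = 2.078e-25 J (from wavelength = 95.6 cm).
N = E_total / E_photon = 0.00159 J / 2.078e-25 J = 7.65e21.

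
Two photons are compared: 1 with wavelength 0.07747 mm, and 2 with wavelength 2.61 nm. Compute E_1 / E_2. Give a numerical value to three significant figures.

E_1 = 2.564e-21 J (from wavelength = 0.07747 mm, via E = hc/λ).
E_2 = 7.611e-17 J (from wavelength = 2.61 nm, via E = hc/λ).
Ratio = 2.564e-21 / 7.611e-17 = 3.37e-5.

3.37e-5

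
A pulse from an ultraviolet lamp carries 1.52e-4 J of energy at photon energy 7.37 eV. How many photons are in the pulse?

1.29e14 photons

Per-photon energy: E = 1.181e-18 J (from energy = 7.37 eV).
N = E_total / E_photon = 1.52e-4 J / 1.181e-18 J = 1.29e14.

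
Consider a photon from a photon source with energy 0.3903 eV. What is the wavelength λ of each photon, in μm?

3.18 μm

Convert to SI: E = 0.3903 eV = 6.2533 × 10^-20 J.
Since λ = hc/E for a photon, λ = 3.177 × 10^-6 m.
Converting to μm: λ = 3.177 μm ≈ 3.18 μm.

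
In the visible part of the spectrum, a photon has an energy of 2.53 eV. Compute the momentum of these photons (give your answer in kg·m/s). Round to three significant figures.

(c = 2.99792458e8 m/s, 1 eV = 1.602176634e-19 J.)
Convert to SI: E = 2.53 eV = 4.0535e-19 J.
The photon relation is p = E/c, giving p = 1.352e-27 kg·m/s.
So p ≈ 1.35e-27 kg·m/s.

1.35e-27 kg·m/s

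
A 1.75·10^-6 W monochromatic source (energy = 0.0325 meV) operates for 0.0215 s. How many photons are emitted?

7.23·10^15 photons

Total energy: E_total = P·t = 1.75·10^-6 × 0.0215 = 3.762·10^-8 J.
Per-photon energy: E = 5.207·10^-24 J.
N = E_total / E_photon = 7.23·10^15.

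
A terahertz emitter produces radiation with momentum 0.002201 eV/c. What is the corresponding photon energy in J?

(c = 2.99792458e8 m/s, 1 eV = 1.602176634e-19 J.)
In SI units: p = 0.002201 eV/c = 1.1763e-30 kg·m/s.
Apply E = pc: E = 3.526e-22 J.
So E ≈ 3.53e-22 J.

3.53e-22 J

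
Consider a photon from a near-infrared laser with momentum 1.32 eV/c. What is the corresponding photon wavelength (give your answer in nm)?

939 nm

(h = 6.62607015e-34 J·s, c = 2.99792458e8 m/s, 1 eV = 1.602176634e-19 J.)
First convert: p = 1.32 eV/c = 7.0545e-28 kg·m/s.
The photon relation is λ = h/p, giving λ = 9.393e-7 m.
Converting to nm: λ = 939.3 nm ≈ 939 nm.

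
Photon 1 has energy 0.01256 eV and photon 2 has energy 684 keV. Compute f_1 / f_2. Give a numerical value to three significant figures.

1.84 × 10^-8

f_1 = 3.037 × 10^12 Hz (from energy = 0.01256 eV, via f = E/h).
f_2 = 1.654 × 10^20 Hz (from energy = 684 keV, via f = E/h).
Ratio = 3.037 × 10^12 / 1.654 × 10^20 = 1.84 × 10^-8.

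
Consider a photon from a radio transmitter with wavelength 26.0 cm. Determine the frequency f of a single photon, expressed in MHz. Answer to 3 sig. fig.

1150 MHz

Convert to SI: λ = 26.0 cm = 0.260 m.
The photon relation is f = c/λ, giving f = 1.153 × 10^9 Hz.
Converting to MHz: f = 1153 MHz ≈ 1150 MHz.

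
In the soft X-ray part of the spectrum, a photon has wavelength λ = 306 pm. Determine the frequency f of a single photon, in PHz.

980 PHz

Take c = 2.99792458 × 10^8 m/s.
In SI units: λ = 306 pm = 3.06 × 10^-10 m.
For a photon f = c/λ, so f = 9.797 × 10^17 Hz.
Converting to PHz: f = 979.7 PHz ≈ 980 PHz.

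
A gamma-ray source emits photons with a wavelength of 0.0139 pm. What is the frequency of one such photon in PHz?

2.16·10^7 PHz

Convert to SI: λ = 0.0139 pm = 1.39·10^-14 m.
Apply f = c/λ: f = 2.157·10^22 Hz.
Converting to PHz: f = 2.157·10^7 PHz ≈ 2.16·10^7 PHz.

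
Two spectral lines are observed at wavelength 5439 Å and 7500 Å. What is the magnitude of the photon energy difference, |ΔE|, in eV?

Using E = hc/λ: E₁ = 3.6522e-19 J, E₂ = 2.6486e-19 J.
|ΔE| = |3.6522e-19 − 2.6486e-19| = 1.00e-19 J = 0.626 eV.

0.626 eV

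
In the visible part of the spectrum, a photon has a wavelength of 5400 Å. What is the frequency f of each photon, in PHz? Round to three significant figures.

0.555 PHz

Convert to SI: λ = 5400 Å = 5.4e-7 m.
For a photon f = c/λ, so f = 5.552e14 Hz.
Converting to PHz: f = 0.5552 PHz ≈ 0.555 PHz.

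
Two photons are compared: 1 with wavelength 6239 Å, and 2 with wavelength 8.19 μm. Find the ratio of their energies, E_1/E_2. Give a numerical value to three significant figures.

E_1 = 3.184 × 10^-19 J (from wavelength = 6239 Å, via E = hc/λ).
E_2 = 2.425 × 10^-20 J (from wavelength = 8.19 μm, via E = hc/λ).
Ratio = 3.184 × 10^-19 / 2.425 × 10^-20 = 13.1.

13.1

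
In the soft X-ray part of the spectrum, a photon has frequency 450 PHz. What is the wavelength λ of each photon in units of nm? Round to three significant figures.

First convert: f = 450 PHz = 4.50e17 Hz.
The photon relation is λ = c/f, giving λ = 6.662e-10 m.
Converting to nm: λ = 0.6662 nm ≈ 0.666 nm.

0.666 nm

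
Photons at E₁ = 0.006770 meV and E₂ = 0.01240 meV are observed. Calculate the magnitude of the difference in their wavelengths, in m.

0.0832 m

Using λ = hc/E: λ₁ = 0.18314 m, λ₂ = 0.099987 m.
|Δλ| = |0.18314 − 0.099987| = 0.0832 m.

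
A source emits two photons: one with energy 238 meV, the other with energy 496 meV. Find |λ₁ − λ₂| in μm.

2.71 μm

Using λ = hc/E: λ₁ = 5.209·10^-6 m, λ₂ = 2.500·10^-6 m.
|Δλ| = |5.209·10^-6 − 2.500·10^-6| = 2.71·10^-6 m = 2.71 μm.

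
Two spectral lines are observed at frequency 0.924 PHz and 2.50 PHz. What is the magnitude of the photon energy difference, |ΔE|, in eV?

Using E = hf: E₁ = 6.122e-19 J, E₂ = 1.657e-18 J.
|ΔE| = |6.122e-19 − 1.657e-18| = 1.04e-18 J = 6.52 eV.

6.52 eV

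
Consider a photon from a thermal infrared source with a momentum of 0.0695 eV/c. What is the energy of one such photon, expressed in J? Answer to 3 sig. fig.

1.11·10^-20 J

Convert to SI: p = 0.0695 eV/c = 3.7143·10^-29 kg·m/s.
Since E = pc for a photon, E = 1.114·10^-20 J.
So E ≈ 1.11·10^-20 J.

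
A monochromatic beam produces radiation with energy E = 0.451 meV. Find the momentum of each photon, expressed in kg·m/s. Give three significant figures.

Convert to SI: E = 0.451 meV = 7.2258 × 10^-23 J.
The photon relation is p = E/c, giving p = 2.410 × 10^-31 kg·m/s.
So p ≈ 2.41 × 10^-31 kg·m/s.

2.41 × 10^-31 kg·m/s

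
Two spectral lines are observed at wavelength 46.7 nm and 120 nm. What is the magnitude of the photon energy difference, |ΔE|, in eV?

Using E = hc/λ: E₁ = 4.254e-18 J, E₂ = 1.655e-18 J.
|ΔE| = |4.254e-18 − 1.655e-18| = 2.60e-18 J = 16.2 eV.

16.2 eV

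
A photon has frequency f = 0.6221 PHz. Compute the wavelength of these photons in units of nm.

(c = 2.99792458e8 m/s.)
Convert to SI: f = 0.6221 PHz = 6.221e14 Hz.
Apply λ = c/f: λ = 4.819e-7 m.
Converting to nm: λ = 481.9 nm ≈ 482 nm.

482 nm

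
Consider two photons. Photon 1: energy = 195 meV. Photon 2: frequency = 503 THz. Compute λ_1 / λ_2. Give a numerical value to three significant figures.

λ_1 = 6.358·10^-6 m (from energy = 195 meV, via λ = hc/E).
λ_2 = 5.960·10^-7 m (from frequency = 503 THz, via λ = c/f).
Ratio = 6.358·10^-6 / 5.960·10^-7 = 10.7.

10.7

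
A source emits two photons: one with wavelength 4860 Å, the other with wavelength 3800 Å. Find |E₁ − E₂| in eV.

Using E = hc/λ: E₁ = 4.087e-19 J, E₂ = 5.227e-19 J.
|ΔE| = |4.087e-19 − 5.227e-19| = 1.14e-19 J = 0.712 eV.

0.712 eV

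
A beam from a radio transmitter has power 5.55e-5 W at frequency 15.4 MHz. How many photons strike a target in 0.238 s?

Total energy: E_total = P·t = 5.55e-5 × 0.238 = 1.321e-5 J.
Per-photon energy: E = 1.020e-26 J.
N = E_total / E_photon = 1.29e21.

1.29e21 photons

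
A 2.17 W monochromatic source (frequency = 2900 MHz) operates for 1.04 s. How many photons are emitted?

1.17e24 photons

Total energy: E_total = P·t = 2.17 × 1.04 = 2.257 J.
Per-photon energy: E = 1.922e-24 J.
N = E_total / E_photon = 1.17e24.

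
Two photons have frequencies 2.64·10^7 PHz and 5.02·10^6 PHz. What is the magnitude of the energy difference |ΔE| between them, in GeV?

0.0884 GeV

Using E = hf: E₁ = 1.749·10^-11 J, E₂ = 3.326·10^-12 J.
|ΔE| = |1.749·10^-11 − 3.326·10^-12| = 1.42·10^-11 J = 0.0884 GeV.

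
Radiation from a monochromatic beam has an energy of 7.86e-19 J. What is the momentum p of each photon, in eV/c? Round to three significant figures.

4.91 eV/c

(c = 2.99792458e8 m/s, 1 eV = 1.602176634e-19 J.)
Apply p = E/c: p = 2.622e-27 kg·m/s.
Converting to eV/c: p = 4.906 eV/c ≈ 4.91 eV/c.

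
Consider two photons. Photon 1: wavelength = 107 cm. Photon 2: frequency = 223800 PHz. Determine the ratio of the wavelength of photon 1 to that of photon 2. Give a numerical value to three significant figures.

7.99e11

λ_1 = 1.070 m (from wavelength = 107 cm, via λ given directly).
λ_2 = 1.340e-12 m (from frequency = 223800 PHz, via λ = c/f).
Ratio = 1.070 / 1.340e-12 = 7.99e11.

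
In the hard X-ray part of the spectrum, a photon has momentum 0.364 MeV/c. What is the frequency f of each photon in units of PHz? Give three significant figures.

8.80 × 10^4 PHz

Convert to SI: p = 0.364 MeV/c = 1.9453 × 10^-22 kg·m/s.
For a photon f = pc/h, so f = 8.801 × 10^19 Hz.
Converting to PHz: f = 88010 PHz ≈ 8.80 × 10^4 PHz.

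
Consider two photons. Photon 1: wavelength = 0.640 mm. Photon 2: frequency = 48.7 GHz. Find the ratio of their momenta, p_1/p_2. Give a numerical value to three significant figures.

9.62

p_1 = 1.035e-30 kg·m/s (from wavelength = 0.640 mm, via p = h/λ).
p_2 = 1.076e-31 kg·m/s (from frequency = 48.7 GHz, via p = hf/c).
Ratio = 1.035e-30 / 1.076e-31 = 9.62.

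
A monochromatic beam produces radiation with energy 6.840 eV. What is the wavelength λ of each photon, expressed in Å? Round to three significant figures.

1810 Å

(h = 6.62607015e-34 J·s, c = 2.99792458e8 m/s, 1 eV = 1.602176634e-19 J.)
In SI units: E = 6.840 eV = 1.0959e-18 J.
Apply λ = hc/E: λ = 1.813e-7 m.
Converting to Å: λ = 1813 Å ≈ 1810 Å.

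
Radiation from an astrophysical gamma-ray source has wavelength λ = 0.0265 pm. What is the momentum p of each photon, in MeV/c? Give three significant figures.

Take h = 6.62607015 × 10^-34 J·s, c = 2.99792458 × 10^8 m/s, 1 eV = 1.602176634 × 10^-19 J.
Convert to SI: λ = 0.0265 pm = 2.65 × 10^-14 m.
Apply p = h/λ: p = 2.500 × 10^-20 kg·m/s.
Converting to MeV/c: p = 46.79 MeV/c ≈ 46.8 MeV/c.

46.8 MeV/c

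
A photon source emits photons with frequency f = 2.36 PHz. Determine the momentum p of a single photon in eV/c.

9.76 eV/c

In SI units: f = 2.36 PHz = 2.36e15 Hz.
Apply p = hf/c: p = 5.216e-27 kg·m/s.
Converting to eV/c: p = 9.760 eV/c ≈ 9.76 eV/c.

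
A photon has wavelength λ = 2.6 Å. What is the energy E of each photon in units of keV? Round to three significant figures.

(h = 6.62607015 × 10^-34 J·s, c = 2.99792458 × 10^8 m/s, 1 eV = 1.602176634 × 10^-19 J.)
In SI units: λ = 2.6 Å = 2.6 × 10^-10 m.
Apply E = hc/λ: E = 7.640 × 10^-16 J.
Converting to keV: E = 4.769 keV ≈ 4.77 keV.

4.77 keV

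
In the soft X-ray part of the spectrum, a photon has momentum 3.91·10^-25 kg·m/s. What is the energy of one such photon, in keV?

(c = 2.99792458·10^8 m/s, 1 eV = 1.602176634·10^-19 J.)
For a photon E = pc, so E = 1.172·10^-16 J.
Converting to keV: E = 0.7316 keV ≈ 0.732 keV.

0.732 keV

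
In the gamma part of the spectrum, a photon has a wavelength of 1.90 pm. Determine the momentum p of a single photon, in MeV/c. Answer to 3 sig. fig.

In SI units: λ = 1.90 pm = 1.90·10^-12 m.
Apply p = h/λ: p = 3.487·10^-22 kg·m/s.
Converting to MeV/c: p = 0.6525 MeV/c ≈ 0.653 MeV/c.

0.653 MeV/c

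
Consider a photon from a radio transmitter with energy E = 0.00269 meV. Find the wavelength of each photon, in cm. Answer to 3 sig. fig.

In SI units: E = 0.00269 meV = 4.3099 × 10^-25 J.
For a photon λ = hc/E, so λ = 0.4609 m.
Converting to cm: λ = 46.09 cm ≈ 46.1 cm.

46.1 cm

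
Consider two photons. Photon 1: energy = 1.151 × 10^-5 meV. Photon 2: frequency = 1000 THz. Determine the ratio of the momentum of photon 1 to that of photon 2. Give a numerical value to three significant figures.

2.78 × 10^-9

p_1 = 6.151 × 10^-36 kg·m/s (from energy = 1.151 × 10^-5 meV, via p = E/c).
p_2 = 2.210 × 10^-27 kg·m/s (from frequency = 1000 THz, via p = hf/c).
Ratio = 6.151 × 10^-36 / 2.210 × 10^-27 = 2.78 × 10^-9.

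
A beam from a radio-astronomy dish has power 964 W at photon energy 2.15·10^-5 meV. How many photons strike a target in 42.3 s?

1.18·10^31 photons

Total energy: E_total = P·t = 964 × 42.3 = 40780 J.
Per-photon energy: E = 3.445·10^-27 J.
N = E_total / E_photon = 1.18·10^31.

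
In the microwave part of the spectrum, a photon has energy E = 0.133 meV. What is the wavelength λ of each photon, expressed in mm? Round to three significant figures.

9.32 mm

(h = 6.62607015 × 10^-34 J·s, c = 2.99792458 × 10^8 m/s, 1 eV = 1.602176634 × 10^-19 J.)
In SI units: E = 0.133 meV = 2.1309 × 10^-23 J.
Apply λ = hc/E: λ = 0.009322 m.
Converting to mm: λ = 9.322 mm ≈ 9.32 mm.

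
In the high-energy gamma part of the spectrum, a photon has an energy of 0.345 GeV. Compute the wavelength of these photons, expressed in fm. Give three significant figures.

Convert to SI: E = 0.345 GeV = 5.5275 × 10^-11 J.
Apply λ = hc/E: λ = 3.594 × 10^-15 m.
Converting to fm: λ = 3.594 fm ≈ 3.59 fm.

3.59 fm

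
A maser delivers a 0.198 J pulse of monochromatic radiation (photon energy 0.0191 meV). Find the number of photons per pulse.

Per-photon energy: E = 3.060e-24 J (from energy = 0.0191 meV).
N = E_total / E_photon = 0.198 J / 3.060e-24 J = 6.47e22.

6.47e22 photons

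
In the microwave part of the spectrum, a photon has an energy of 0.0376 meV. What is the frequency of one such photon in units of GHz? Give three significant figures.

(h = 6.62607015e-34 J·s, 1 eV = 1.602176634e-19 J.)
First convert: E = 0.0376 meV = 6.0242e-24 J.
For a photon f = E/h, so f = 9.092e9 Hz.
Converting to GHz: f = 9.092 GHz ≈ 9.09 GHz.

9.09 GHz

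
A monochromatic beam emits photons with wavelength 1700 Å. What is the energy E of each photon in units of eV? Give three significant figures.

Convert to SI: λ = 1700 Å = 1.70e-7 m.
Apply E = hc/λ: E = 1.168e-18 J.
Converting to eV: E = 7.293 eV ≈ 7.29 eV.

7.29 eV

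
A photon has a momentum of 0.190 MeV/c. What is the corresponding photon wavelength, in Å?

Take h = 6.62607015e-34 J·s, c = 2.99792458e8 m/s, 1 eV = 1.602176634e-19 J.
First convert: p = 0.190 MeV/c = 1.0154e-22 kg·m/s.
For a photon λ = h/p, so λ = 6.525e-12 m.
Converting to Å: λ = 0.06525 Å ≈ 0.0653 Å.

0.0653 Å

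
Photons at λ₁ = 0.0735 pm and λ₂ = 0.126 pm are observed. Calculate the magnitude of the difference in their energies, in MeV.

7.03 MeV

Using E = hc/λ: E₁ = 2.703e-12 J, E₂ = 1.577e-12 J.
|ΔE| = |2.703e-12 − 1.577e-12| = 1.13e-12 J = 7.03 MeV.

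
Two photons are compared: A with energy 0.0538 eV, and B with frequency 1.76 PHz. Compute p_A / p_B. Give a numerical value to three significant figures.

7.39e-3

p_A = 2.875e-29 kg·m/s (from energy = 0.0538 eV, via p = E/c).
p_B = 3.890e-27 kg·m/s (from frequency = 1.76 PHz, via p = hf/c).
Ratio = 2.875e-29 / 3.890e-27 = 7.39e-3.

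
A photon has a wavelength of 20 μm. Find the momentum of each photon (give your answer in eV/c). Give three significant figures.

First convert: λ = 20 μm = 2.0 × 10^-5 m.
Apply p = h/λ: p = 3.313 × 10^-29 kg·m/s.
Converting to eV/c: p = 0.06199 eV/c ≈ 0.0620 eV/c.

0.0620 eV/c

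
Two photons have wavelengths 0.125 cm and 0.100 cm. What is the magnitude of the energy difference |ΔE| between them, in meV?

0.248 meV

Using E = hc/λ: E₁ = 1.589e-22 J, E₂ = 1.986e-22 J.
|ΔE| = |1.589e-22 − 1.986e-22| = 3.97e-23 J = 0.248 meV.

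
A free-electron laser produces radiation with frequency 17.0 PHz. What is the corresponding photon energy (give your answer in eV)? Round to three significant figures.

Take h = 6.62607015e-34 J·s, 1 eV = 1.602176634e-19 J.
First convert: f = 17.0 PHz = 1.70e16 Hz.
Apply E = hf: E = 1.126e-17 J.
Converting to eV: E = 70.31 eV ≈ 70.3 eV.

70.3 eV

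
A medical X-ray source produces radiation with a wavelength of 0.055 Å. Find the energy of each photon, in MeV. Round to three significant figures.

First convert: λ = 0.055 Å = 5.5e-12 m.
The photon relation is E = hc/λ, giving E = 3.612e-14 J.
Converting to MeV: E = 0.2254 MeV ≈ 0.225 MeV.

0.225 MeV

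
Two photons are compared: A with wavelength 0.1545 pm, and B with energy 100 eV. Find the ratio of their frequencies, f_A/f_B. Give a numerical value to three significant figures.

8.02e4

f_A = 1.940e21 Hz (from wavelength = 0.1545 pm, via f = c/λ).
f_B = 2.418e16 Hz (from energy = 100 eV, via f = E/h).
Ratio = 1.940e21 / 2.418e16 = 8.02e4.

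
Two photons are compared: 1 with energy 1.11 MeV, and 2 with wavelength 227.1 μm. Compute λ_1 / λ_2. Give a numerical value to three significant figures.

4.92 × 10^-9

λ_1 = 1.117 × 10^-12 m (from energy = 1.11 MeV, via λ = hc/E).
λ_2 = 2.271 × 10^-4 m (from wavelength = 227.1 μm, via λ given directly).
Ratio = 1.117 × 10^-12 / 2.271 × 10^-4 = 4.92 × 10^-9.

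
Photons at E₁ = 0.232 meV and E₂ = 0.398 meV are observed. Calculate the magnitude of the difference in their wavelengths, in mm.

Using λ = hc/E: λ₁ = 0.005344 m, λ₂ = 0.003115 m.
|Δλ| = |0.005344 − 0.003115| = 0.00223 m = 2.23 mm.

2.23 mm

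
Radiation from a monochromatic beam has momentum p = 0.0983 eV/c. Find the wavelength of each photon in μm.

Take h = 6.62607015e-34 J·s, c = 2.99792458e8 m/s, 1 eV = 1.602176634e-19 J.
Convert to SI: p = 0.0983 eV/c = 5.2534e-29 kg·m/s.
For a photon λ = h/p, so λ = 1.261e-5 m.
Converting to μm: λ = 12.61 μm ≈ 12.6 μm.

12.6 μm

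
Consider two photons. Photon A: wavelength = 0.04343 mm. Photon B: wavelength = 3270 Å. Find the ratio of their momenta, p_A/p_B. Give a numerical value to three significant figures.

p_A = 1.526 × 10^-29 kg·m/s (from wavelength = 0.04343 mm, via p = h/λ).
p_B = 2.026 × 10^-27 kg·m/s (from wavelength = 3270 Å, via p = h/λ).
Ratio = 1.526 × 10^-29 / 2.026 × 10^-27 = 7.53 × 10^-3.

7.53 × 10^-3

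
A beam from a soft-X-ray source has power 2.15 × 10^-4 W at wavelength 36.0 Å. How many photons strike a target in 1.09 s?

Total energy: E_total = P·t = 2.15 × 10^-4 × 1.09 = 2.344 × 10^-4 J.
Per-photon energy: E = 5.518 × 10^-17 J.
N = E_total / E_photon = 4.25 × 10^12.

4.25 × 10^12 photons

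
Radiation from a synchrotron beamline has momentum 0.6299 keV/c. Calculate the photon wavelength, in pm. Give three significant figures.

1970 pm

Convert to SI: p = 0.6299 keV/c = 3.3664e-25 kg·m/s.
Apply λ = h/p: λ = 1.968e-9 m.
Converting to pm: λ = 1968 pm ≈ 1970 pm.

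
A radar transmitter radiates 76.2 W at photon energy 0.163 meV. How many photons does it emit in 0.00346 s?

1.01 × 10^22 photons

Total energy: E_total = P·t = 76.2 × 0.00346 = 0.2637 J.
Per-photon energy: E = 2.612 × 10^-23 J.
N = E_total / E_photon = 1.01 × 10^22.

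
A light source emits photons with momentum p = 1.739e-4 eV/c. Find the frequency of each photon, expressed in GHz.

Use h = 6.62607015e-34 J·s, c = 2.99792458e8 m/s, 1 eV = 1.602176634e-19 J.
First convert: p = 1.739e-4 eV/c = 9.2937e-32 kg·m/s.
Since f = pc/h for a photon, f = 4.205e10 Hz.
Converting to GHz: f = 42.05 GHz ≈ 42.0 GHz.

42.0 GHz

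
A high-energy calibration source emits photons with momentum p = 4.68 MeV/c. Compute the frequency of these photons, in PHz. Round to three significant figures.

First convert: p = 4.68 MeV/c = 2.5011·10^-21 kg·m/s.
The photon relation is f = pc/h, giving f = 1.132·10^21 Hz.
Converting to PHz: f = 1.132·10^6 PHz ≈ 1.13·10^6 PHz.

1.13·10^6 PHz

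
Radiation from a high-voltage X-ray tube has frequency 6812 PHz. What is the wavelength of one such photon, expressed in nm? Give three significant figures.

0.0440 nm

First convert: f = 6812 PHz = 6.812 × 10^18 Hz.
Since λ = c/f for a photon, λ = 4.401 × 10^-11 m.
Converting to nm: λ = 0.04401 nm ≈ 0.0440 nm.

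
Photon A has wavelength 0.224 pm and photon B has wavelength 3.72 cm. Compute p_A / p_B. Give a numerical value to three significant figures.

p_A = 2.958 × 10^-21 kg·m/s (from wavelength = 0.224 pm, via p = h/λ).
p_B = 1.781 × 10^-32 kg·m/s (from wavelength = 3.72 cm, via p = h/λ).
Ratio = 2.958 × 10^-21 / 1.781 × 10^-32 = 1.66 × 10^11.

1.66 × 10^11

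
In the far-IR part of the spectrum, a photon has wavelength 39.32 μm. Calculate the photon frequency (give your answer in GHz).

First convert: λ = 39.32 μm = 3.932e-5 m.
The photon relation is f = c/λ, giving f = 7.624e12 Hz.
Converting to GHz: f = 7624 GHz ≈ 7620 GHz.

7620 GHz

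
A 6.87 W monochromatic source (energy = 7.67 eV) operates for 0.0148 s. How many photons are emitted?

Total energy: E_total = P·t = 6.87 × 0.0148 = 0.1017 J.
Per-photon energy: E = 1.229e-18 J.
N = E_total / E_photon = 8.27e16.

8.27e16 photons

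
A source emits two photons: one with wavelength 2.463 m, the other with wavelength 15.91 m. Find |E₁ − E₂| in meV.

4.25·10^-4 meV

Using E = hc/λ: E₁ = 8.0651·10^-26 J, E₂ = 1.2486·10^-26 J.
|ΔE| = |8.0651·10^-26 − 1.2486·10^-26| = 6.82·10^-26 J = 4.25·10^-4 meV.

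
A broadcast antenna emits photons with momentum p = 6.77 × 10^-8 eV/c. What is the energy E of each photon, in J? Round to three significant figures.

Take c = 2.99792458 × 10^8 m/s, 1 eV = 1.602176634 × 10^-19 J.
In SI units: p = 6.77 × 10^-8 eV/c = 3.6181 × 10^-35 kg·m/s.
Since E = pc for a photon, E = 1.085 × 10^-26 J.
So E ≈ 1.08 × 10^-26 J.

1.08 × 10^-26 J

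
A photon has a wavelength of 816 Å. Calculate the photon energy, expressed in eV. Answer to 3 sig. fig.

Use h = 6.62607015e-34 J·s, c = 2.99792458e8 m/s, 1 eV = 1.602176634e-19 J.
First convert: λ = 816 Å = 8.16e-8 m.
Since E = hc/λ for a photon, E = 2.434e-18 J.
Converting to eV: E = 15.19 eV ≈ 15.2 eV.

15.2 eV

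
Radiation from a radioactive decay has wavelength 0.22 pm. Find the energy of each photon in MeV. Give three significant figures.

5.64 MeV

First convert: λ = 0.22 pm = 2.2 × 10^-13 m.
For a photon E = hc/λ, so E = 9.029 × 10^-13 J.
Converting to MeV: E = 5.636 MeV ≈ 5.64 MeV.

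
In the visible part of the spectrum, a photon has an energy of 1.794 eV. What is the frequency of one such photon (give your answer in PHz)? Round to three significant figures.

In SI units: E = 1.794 eV = 2.8743e-19 J.
The photon relation is f = E/h, giving f = 4.338e14 Hz.
Converting to PHz: f = 0.4338 PHz ≈ 0.434 PHz.

0.434 PHz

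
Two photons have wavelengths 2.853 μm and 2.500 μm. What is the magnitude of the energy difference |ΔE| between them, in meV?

Using E = hc/λ: E₁ = 6.9627·10^-20 J, E₂ = 7.9458·10^-20 J.
|ΔE| = |6.9627·10^-20 − 7.9458·10^-20| = 9.83·10^-21 J = 61.4 meV.

61.4 meV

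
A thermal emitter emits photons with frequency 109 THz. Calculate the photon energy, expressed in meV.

Convert to SI: f = 109 THz = 1.09e14 Hz.
Apply E = hf: E = 7.222e-20 J.
Converting to meV: E = 450.8 meV ≈ 451 meV.

451 meV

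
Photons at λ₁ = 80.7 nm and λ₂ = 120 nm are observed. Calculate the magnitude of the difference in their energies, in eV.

Using E = hc/λ: E₁ = 2.462 × 10^-18 J, E₂ = 1.655 × 10^-18 J.
|ΔE| = |2.462 × 10^-18 − 1.655 × 10^-18| = 8.06 × 10^-19 J = 5.03 eV.

5.03 eV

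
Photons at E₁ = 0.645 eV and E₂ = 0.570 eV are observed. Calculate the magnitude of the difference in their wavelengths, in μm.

0.253 μm

Using λ = hc/E: λ₁ = 1.922 × 10^-6 m, λ₂ = 2.175 × 10^-6 m.
|Δλ| = |1.922 × 10^-6 − 2.175 × 10^-6| = 2.53 × 10^-7 m = 0.253 μm.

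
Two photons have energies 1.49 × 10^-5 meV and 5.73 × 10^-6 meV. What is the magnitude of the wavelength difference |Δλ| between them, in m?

Using λ = hc/E: λ₁ = 83.21 m, λ₂ = 216.4 m.
|Δλ| = |83.21 − 216.4| = 133 m.

133 m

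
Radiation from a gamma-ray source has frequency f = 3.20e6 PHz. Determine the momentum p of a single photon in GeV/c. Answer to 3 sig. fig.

(h = 6.62607015e-34 J·s, c = 2.99792458e8 m/s, 1 eV = 1.602176634e-19 J.)
Convert to SI: f = 3.20e6 PHz = 3.20e21 Hz.
For a photon p = hf/c, so p = 7.073e-21 kg·m/s.
Converting to GeV/c: p = 0.01323 GeV/c ≈ 0.0132 GeV/c.

0.0132 GeV/c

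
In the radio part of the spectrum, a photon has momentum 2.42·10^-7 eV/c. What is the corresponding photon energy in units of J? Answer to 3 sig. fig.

Use c = 2.99792458·10^8 m/s, 1 eV = 1.602176634·10^-19 J.
In SI units: p = 2.42·10^-7 eV/c = 1.2933·10^-34 kg·m/s.
Apply E = pc: E = 3.877·10^-26 J.
So E ≈ 3.88·10^-26 J.

3.88·10^-26 J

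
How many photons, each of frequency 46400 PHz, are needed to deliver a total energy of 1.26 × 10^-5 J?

4.10 × 10^8 photons

Per-photon energy: E = 3.074 × 10^-14 J (from frequency = 46400 PHz).
N = E_total / E_photon = 1.26 × 10^-5 J / 3.074 × 10^-14 J = 4.10 × 10^8.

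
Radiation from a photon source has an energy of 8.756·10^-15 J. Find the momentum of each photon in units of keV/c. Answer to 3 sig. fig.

(c = 2.99792458·10^8 m/s, 1 eV = 1.602176634·10^-19 J.)
The photon relation is p = E/c, giving p = 2.921·10^-23 kg·m/s.
Converting to keV/c: p = 54.65 keV/c ≈ 54.7 keV/c.

54.7 keV/c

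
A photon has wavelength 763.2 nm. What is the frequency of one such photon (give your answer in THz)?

Take c = 2.99792458 × 10^8 m/s.
First convert: λ = 763.2 nm = 7.632 × 10^-7 m.
For a photon f = c/λ, so f = 3.928 × 10^14 Hz.
Converting to THz: f = 392.8 THz ≈ 393 THz.

393 THz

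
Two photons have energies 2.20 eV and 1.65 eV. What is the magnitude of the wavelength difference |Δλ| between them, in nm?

188 nm

Using λ = hc/E: λ₁ = 5.636 × 10^-7 m, λ₂ = 7.514 × 10^-7 m.
|Δλ| = |5.636 × 10^-7 − 7.514 × 10^-7| = 1.88 × 10^-7 m = 188 nm.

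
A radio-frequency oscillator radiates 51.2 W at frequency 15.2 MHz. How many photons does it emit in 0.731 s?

3.72 × 10^27 photons

Total energy: E_total = P·t = 51.2 × 0.731 = 37.43 J.
Per-photon energy: E = 1.007 × 10^-26 J.
N = E_total / E_photon = 3.72 × 10^27.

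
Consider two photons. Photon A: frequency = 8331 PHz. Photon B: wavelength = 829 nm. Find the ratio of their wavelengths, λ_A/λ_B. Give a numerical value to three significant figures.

λ_A = 3.599·10^-11 m (from frequency = 8331 PHz, via λ = c/f).
λ_B = 8.290·10^-7 m (from wavelength = 829 nm, via λ given directly).
Ratio = 3.599·10^-11 / 8.290·10^-7 = 4.34·10^-5.

4.34·10^-5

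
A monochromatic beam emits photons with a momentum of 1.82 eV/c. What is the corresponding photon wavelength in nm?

Use h = 6.62607015e-34 J·s, c = 2.99792458e8 m/s, 1 eV = 1.602176634e-19 J.
First convert: p = 1.82 eV/c = 9.7266e-28 kg·m/s.
Since λ = h/p for a photon, λ = 6.812e-7 m.
Converting to nm: λ = 681.2 nm ≈ 681 nm.

681 nm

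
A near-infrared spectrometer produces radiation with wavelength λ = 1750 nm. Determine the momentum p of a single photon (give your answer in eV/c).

Use h = 6.62607015·10^-34 J·s, c = 2.99792458·10^8 m/s, 1 eV = 1.602176634·10^-19 J.
Convert to SI: λ = 1750 nm = 1.75·10^-6 m.
The photon relation is p = h/λ, giving p = 3.786·10^-28 kg·m/s.
Converting to eV/c: p = 0.7085 eV/c ≈ 0.708 eV/c.

0.708 eV/c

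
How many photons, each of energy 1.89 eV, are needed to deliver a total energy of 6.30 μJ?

Per-photon energy: E = 3.028 × 10^-19 J (from energy = 1.89 eV).
N = E_total / E_photon = 6.30 × 10^-6 J / 3.028 × 10^-19 J = 2.08 × 10^13.

2.08 × 10^13 photons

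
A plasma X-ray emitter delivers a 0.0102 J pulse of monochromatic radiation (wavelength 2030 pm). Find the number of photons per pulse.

1.04 × 10^14 photons

Per-photon energy: E = 9.785 × 10^-17 J (from wavelength = 2030 pm).
N = E_total / E_photon = 0.0102 J / 9.785 × 10^-17 J = 1.04 × 10^14.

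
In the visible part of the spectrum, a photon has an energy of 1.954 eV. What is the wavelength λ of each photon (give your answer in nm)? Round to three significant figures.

635 nm

Convert to SI: E = 1.954 eV = 3.1307e-19 J.
Apply λ = hc/E: λ = 6.345e-7 m.
Converting to nm: λ = 634.5 nm ≈ 635 nm.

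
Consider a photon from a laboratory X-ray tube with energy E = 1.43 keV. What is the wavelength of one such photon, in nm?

0.867 nm

Convert to SI: E = 1.43 keV = 2.2911e-16 J.
Since λ = hc/E for a photon, λ = 8.670e-10 m.
Converting to nm: λ = 0.8670 nm ≈ 0.867 nm.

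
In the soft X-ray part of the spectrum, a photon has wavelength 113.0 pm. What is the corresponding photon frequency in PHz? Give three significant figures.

2650 PHz

Take c = 2.99792458·10^8 m/s.
Convert to SI: λ = 113.0 pm = 1.130·10^-10 m.
The photon relation is f = c/λ, giving f = 2.653·10^18 Hz.
Converting to PHz: f = 2653 PHz ≈ 2650 PHz.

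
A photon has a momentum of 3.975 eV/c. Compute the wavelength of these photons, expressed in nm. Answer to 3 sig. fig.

312 nm

First convert: p = 3.975 eV/c = 2.1244e-27 kg·m/s.
The photon relation is λ = h/p, giving λ = 3.119e-7 m.
Converting to nm: λ = 311.9 nm ≈ 312 nm.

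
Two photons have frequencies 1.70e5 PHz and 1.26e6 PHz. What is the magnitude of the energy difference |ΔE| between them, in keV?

Using E = hf: E₁ = 1.126e-13 J, E₂ = 8.349e-13 J.
|ΔE| = |1.126e-13 − 8.349e-13| = 7.22e-13 J = 4510 keV.

4510 keV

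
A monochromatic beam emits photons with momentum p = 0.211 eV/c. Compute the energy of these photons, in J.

First convert: p = 0.211 eV/c = 1.1276 × 10^-28 kg·m/s.
Since E = pc for a photon, E = 3.381 × 10^-20 J.
So E ≈ 3.38 × 10^-20 J.

3.38 × 10^-20 J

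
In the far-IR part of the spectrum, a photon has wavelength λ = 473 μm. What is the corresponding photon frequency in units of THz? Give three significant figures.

Convert to SI: λ = 473 μm = 4.73 × 10^-4 m.
Since f = c/λ for a photon, f = 6.338 × 10^11 Hz.
Converting to THz: f = 0.6338 THz ≈ 0.634 THz.

0.634 THz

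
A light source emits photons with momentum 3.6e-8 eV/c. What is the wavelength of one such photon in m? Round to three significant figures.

In SI units: p = 3.6e-8 eV/c = 1.9239e-35 kg·m/s.
Apply λ = h/p: λ = 34.44 m.
So λ ≈ 34.4 m.

34.4 m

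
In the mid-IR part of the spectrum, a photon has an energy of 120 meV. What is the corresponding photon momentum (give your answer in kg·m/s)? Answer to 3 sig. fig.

Take c = 2.99792458 × 10^8 m/s, 1 eV = 1.602176634 × 10^-19 J.
Convert to SI: E = 120 meV = 1.9226 × 10^-20 J.
Apply p = E/c: p = 6.413 × 10^-29 kg·m/s.
So p ≈ 6.41 × 10^-29 kg·m/s.

6.41 × 10^-29 kg·m/s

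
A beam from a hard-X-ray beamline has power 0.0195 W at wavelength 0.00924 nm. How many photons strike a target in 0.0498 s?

Total energy: E_total = P·t = 0.0195 × 0.0498 = 9.711e-4 J.
Per-photon energy: E = 2.150e-14 J.
N = E_total / E_photon = 4.52e10.

4.52e10 photons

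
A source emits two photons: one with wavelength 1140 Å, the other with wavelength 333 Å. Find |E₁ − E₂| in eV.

Using E = hc/λ: E₁ = 1.742e-18 J, E₂ = 5.965e-18 J.
|ΔE| = |1.742e-18 − 5.965e-18| = 4.22e-18 J = 26.4 eV.

26.4 eV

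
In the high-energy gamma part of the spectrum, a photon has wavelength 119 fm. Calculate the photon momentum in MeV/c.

10.4 MeV/c

First convert: λ = 119 fm = 1.19 × 10^-13 m.
Since p = h/λ for a photon, p = 5.568 × 10^-21 kg·m/s.
Converting to MeV/c: p = 10.42 MeV/c ≈ 10.4 MeV/c.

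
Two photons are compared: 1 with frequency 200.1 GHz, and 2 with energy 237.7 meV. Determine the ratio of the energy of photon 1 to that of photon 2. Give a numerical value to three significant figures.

E_1 = 1.326e-22 J (from frequency = 200.1 GHz, via E = hf).
E_2 = 3.808e-20 J (from energy = 237.7 meV, via E given directly).
Ratio = 1.326e-22 / 3.808e-20 = 3.48e-3.

3.48e-3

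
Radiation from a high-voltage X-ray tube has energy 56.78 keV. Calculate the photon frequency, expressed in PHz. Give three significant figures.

Convert to SI: E = 56.78 keV = 9.0972·10^-15 J.
For a photon f = E/h, so f = 1.373·10^19 Hz.
Converting to PHz: f = 13730 PHz ≈ 1.37·10^4 PHz.

1.37·10^4 PHz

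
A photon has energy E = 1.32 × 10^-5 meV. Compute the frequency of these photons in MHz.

First convert: E = 1.32 × 10^-5 meV = 2.1149 × 10^-27 J.
The photon relation is f = E/h, giving f = 3.192 × 10^6 Hz.
Converting to MHz: f = 3.192 MHz ≈ 3.19 MHz.

3.19 MHz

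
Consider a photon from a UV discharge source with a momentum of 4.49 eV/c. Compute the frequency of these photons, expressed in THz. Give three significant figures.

1090 THz

Convert to SI: p = 4.49 eV/c = 2.3996 × 10^-27 kg·m/s.
The photon relation is f = pc/h, giving f = 1.086 × 10^15 Hz.
Converting to THz: f = 1086 THz ≈ 1090 THz.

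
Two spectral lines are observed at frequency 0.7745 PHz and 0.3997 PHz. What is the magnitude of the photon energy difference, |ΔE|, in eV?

1.55 eV

Using E = hf: E₁ = 5.1319e-19 J, E₂ = 2.6484e-19 J.
|ΔE| = |5.1319e-19 − 2.6484e-19| = 2.48e-19 J = 1.55 eV.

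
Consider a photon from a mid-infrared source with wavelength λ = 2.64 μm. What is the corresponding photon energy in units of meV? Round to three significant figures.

In SI units: λ = 2.64 μm = 2.64 × 10^-6 m.
Apply E = hc/λ: E = 7.524 × 10^-20 J.
Converting to meV: E = 469.6 meV ≈ 470 meV.

470 meV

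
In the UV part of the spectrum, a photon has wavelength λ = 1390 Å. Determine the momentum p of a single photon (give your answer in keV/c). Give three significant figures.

8.92e-3 keV/c

Use h = 6.62607015e-34 J·s, c = 2.99792458e8 m/s, 1 eV = 1.602176634e-19 J.
Convert to SI: λ = 1390 Å = 1.39e-7 m.
The photon relation is p = h/λ, giving p = 4.767e-27 kg·m/s.
Converting to keV/c: p = 0.008920 keV/c ≈ 8.92e-3 keV/c.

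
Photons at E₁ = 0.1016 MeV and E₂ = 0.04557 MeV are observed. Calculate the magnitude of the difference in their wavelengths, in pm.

15.0 pm

Using λ = hc/E: λ₁ = 1.2203e-11 m, λ₂ = 2.7207e-11 m.
|Δλ| = |1.2203e-11 − 2.7207e-11| = 1.50e-11 m = 15.0 pm.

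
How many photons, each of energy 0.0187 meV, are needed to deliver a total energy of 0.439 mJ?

1.47e20 photons

Per-photon energy: E = 2.996e-24 J (from energy = 0.0187 meV).
N = E_total / E_photon = 4.39e-4 J / 2.996e-24 J = 1.47e20.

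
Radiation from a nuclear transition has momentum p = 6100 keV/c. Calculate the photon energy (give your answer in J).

9.77 × 10^-13 J

(c = 2.99792458 × 10^8 m/s, 1 eV = 1.602176634 × 10^-19 J.)
In SI units: p = 6100 keV/c = 3.2600 × 10^-21 kg·m/s.
Since E = pc for a photon, E = 9.773 × 10^-13 J.
So E ≈ 9.77 × 10^-13 J.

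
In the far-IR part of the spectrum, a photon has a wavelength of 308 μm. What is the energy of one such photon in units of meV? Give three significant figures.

4.03 meV

(h = 6.62607015e-34 J·s, c = 2.99792458e8 m/s, 1 eV = 1.602176634e-19 J.)
First convert: λ = 308 μm = 3.08e-4 m.
The photon relation is E = hc/λ, giving E = 6.449e-22 J.
Converting to meV: E = 4.025 meV ≈ 4.03 meV.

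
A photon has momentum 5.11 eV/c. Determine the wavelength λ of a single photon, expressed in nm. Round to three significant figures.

243 nm

(h = 6.62607015 × 10^-34 J·s, c = 2.99792458 × 10^8 m/s, 1 eV = 1.602176634 × 10^-19 J.)
In SI units: p = 5.11 eV/c = 2.7309 × 10^-27 kg·m/s.
Since λ = h/p for a photon, λ = 2.426 × 10^-7 m.
Converting to nm: λ = 242.6 nm ≈ 243 nm.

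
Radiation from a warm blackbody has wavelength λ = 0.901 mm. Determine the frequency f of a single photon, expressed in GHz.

In SI units: λ = 0.901 mm = 9.01e-4 m.
The photon relation is f = c/λ, giving f = 3.327e11 Hz.
Converting to GHz: f = 332.7 GHz ≈ 333 GHz.

333 GHz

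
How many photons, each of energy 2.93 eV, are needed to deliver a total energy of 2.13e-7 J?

4.54e11 photons

Per-photon energy: E = 4.694e-19 J (from energy = 2.93 eV).
N = E_total / E_photon = 2.13e-7 J / 4.694e-19 J = 4.54e11.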